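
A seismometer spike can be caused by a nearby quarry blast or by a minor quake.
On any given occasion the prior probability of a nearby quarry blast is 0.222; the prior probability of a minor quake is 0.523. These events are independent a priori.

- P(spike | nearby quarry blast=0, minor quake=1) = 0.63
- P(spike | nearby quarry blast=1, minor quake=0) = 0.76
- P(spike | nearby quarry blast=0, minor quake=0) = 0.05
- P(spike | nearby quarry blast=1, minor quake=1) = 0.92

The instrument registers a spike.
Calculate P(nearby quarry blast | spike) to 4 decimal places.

For the numerator, keep only nearby quarry blast=true terms: 0.080479 + 0.106818 = 0.187297
Normalizer over all consistent configurations: 0.05×0.778×0.477 + 0.63×0.778×0.523 + 0.76×0.222×0.477 + 0.92×0.222×0.523 = 0.462195
P(nearby quarry blast | spike) = 0.187297/0.462195 ≈ 0.4052

P(nearby quarry blast | spike) ≈ 0.4052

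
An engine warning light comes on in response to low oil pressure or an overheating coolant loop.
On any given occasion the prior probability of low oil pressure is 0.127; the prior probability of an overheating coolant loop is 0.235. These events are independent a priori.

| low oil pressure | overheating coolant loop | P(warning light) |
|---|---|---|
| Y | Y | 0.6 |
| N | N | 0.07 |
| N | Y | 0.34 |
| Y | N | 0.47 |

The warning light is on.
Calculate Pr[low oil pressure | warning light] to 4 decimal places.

P(warning light) = 0.07·0.873·0.765 + 0.34·0.873·0.235 + 0.47·0.127·0.765 + 0.6·0.127·0.235 = 0.046749 + 0.069753 + 0.045663 + 0.017907 = 0.180072
Restricting to configurations with low oil pressure present: 0.045663 + 0.017907 = 0.063570.
Hence the posterior is 0.063570/0.180072 ≈ 0.3530.

Pr[low oil pressure | warning light] ≈ 0.3530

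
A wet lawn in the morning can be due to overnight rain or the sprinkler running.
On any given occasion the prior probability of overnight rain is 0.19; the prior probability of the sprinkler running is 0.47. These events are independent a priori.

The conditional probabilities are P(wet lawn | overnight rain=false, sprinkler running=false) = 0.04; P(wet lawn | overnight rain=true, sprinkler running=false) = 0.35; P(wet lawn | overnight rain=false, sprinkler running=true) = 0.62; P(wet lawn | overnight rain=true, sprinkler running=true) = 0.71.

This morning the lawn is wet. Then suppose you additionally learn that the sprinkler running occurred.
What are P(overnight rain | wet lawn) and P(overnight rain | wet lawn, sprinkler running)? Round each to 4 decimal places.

P(wet lawn) = 0.04×0.81×0.53 + 0.62×0.81×0.47 + 0.35×0.19×0.53 + 0.71×0.19×0.47 = 0.017172 + 0.236034 + 0.035245 + 0.063403 = 0.351854
Of this, 0.098648 comes from 0.035245 + 0.063403 (the overnight rain=true cases).
So P(overnight rain | wet lawn) = 0.098648/0.351854 ≈ 0.2804.

With the extra evidence:
By total probability over both values of overnight rain:
  P(wet lawn | sprinkler running) = 0.62×0.81 + 0.71×0.19
        = 0.502200 + 0.134900 = 0.637100
The terms with overnight rain present sum to 0.134900, so
  P(overnight rain | wet lawn, sprinkler running) = 0.134900 / 0.637100 ≈ 0.2117

P(overnight rain | wet lawn) ≈ 0.2804; P(overnight rain | wet lawn, sprinkler running) ≈ 0.2117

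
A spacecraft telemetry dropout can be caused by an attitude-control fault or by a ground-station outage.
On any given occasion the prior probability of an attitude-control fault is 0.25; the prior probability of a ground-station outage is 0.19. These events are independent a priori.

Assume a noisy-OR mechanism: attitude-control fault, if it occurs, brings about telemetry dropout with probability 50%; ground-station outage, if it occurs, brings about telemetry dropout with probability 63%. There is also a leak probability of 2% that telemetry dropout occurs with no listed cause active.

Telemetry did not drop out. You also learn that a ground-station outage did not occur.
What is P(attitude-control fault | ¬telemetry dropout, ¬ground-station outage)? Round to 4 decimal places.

Under noisy-OR, P(telemetry dropout | causes) = 1 − (1−0.02)·∏(1−qᵢ) over the active causes.
P(¬telemetry dropout | ¬ground-station outage) = 0.98·0.75 + 0.49·0.25 = 0.735000 + 0.122500 = 0.857500
Of this, 0.122500 comes from 0.49·0.25 (the attitude-control fault=true cases).
Hence the posterior is 0.122500/0.857500 ≈ 0.1429.

P(attitude-control fault | ¬telemetry dropout, ¬ground-station outage) ≈ 0.1429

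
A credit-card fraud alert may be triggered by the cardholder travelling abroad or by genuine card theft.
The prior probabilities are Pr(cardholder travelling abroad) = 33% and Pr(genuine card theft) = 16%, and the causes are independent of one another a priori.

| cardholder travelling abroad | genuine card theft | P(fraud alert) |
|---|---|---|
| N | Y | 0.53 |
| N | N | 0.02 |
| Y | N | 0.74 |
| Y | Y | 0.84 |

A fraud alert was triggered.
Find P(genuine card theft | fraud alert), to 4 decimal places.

P(genuine card theft | fraud alert) ≈ 0.3186

By total probability over the 4 (cardholder travelling abroad, genuine card theft) configurations:
  P(fraud alert) = 0.02*0.67*0.84 + 0.53*0.67*0.16 + 0.74*0.33*0.84 + 0.84*0.33*0.16
        = 0.011256 + 0.056816 + 0.205128 + 0.044352 = 0.317552
Keeping only the genuine card theft-present terms gives 0.101168, so
  P(genuine card theft | fraud alert) = 0.101168 / 0.317552 ≈ 0.3186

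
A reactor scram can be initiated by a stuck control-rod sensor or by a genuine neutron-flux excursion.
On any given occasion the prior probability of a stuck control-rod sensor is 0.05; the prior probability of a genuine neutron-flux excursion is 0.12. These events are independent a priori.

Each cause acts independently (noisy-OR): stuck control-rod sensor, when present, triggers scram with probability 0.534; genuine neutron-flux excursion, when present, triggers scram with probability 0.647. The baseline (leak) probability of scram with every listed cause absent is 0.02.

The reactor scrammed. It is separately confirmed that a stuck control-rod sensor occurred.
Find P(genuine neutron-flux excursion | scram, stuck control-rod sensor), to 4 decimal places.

P(genuine neutron-flux excursion | scram, stuck control-rod sensor) ≈ 0.1739

Under noisy-OR, P(scram | causes) = 1 − (1−0.02)·∏(1−qᵢ) over the active causes.
For the numerator, keep only genuine neutron-flux excursion=true terms: 0.838792·0.12 = 0.100655
Denominator P(scram | stuck control-rod sensor): 0.54332·0.88 + 0.838792·0.12 = 0.578777
Posterior = 0.100655 / 0.578777 ≈ 0.1739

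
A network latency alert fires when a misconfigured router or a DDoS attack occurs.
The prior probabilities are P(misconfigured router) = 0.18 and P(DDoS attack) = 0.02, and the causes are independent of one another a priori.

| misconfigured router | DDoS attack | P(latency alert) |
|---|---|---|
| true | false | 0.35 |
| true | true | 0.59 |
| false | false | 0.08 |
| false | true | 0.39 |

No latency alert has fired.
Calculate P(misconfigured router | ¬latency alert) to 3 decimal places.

P(¬latency alert) = 0.92×0.82×0.98 + 0.61×0.82×0.02 + 0.65×0.18×0.98 + 0.41×0.18×0.02 = 0.739312 + 0.010004 + 0.114660 + 0.001476 = 0.865452
The misconfigured router-present share is 0.114660 + 0.001476 = 0.116136.
Hence the posterior is 0.116136/0.865452 ≈ 0.134.

P(misconfigured router | ¬latency alert) ≈ 0.134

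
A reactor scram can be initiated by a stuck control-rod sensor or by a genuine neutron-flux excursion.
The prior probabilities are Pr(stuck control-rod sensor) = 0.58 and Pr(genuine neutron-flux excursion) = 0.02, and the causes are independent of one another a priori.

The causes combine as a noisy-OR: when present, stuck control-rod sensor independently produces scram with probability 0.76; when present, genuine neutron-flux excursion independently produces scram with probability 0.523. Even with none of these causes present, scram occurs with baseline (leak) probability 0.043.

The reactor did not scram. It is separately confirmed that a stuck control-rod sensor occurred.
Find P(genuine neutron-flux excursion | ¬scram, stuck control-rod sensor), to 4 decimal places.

Under noisy-OR, P(scram | causes) = 1 − (1−0.043)·∏(1−qᵢ) over the active causes.
P(¬scram | stuck control-rod sensor) = 0.22968*0.98 + 0.109557*0.02 = 0.225086 + 0.002191 = 0.227277
Restricting to configurations with genuine neutron-flux excursion present: 0.109557*0.02 = 0.002191.
Hence the posterior is 0.002191/0.227277 ≈ 0.0096.

P(genuine neutron-flux excursion | ¬scram, stuck control-rod sensor) ≈ 0.0096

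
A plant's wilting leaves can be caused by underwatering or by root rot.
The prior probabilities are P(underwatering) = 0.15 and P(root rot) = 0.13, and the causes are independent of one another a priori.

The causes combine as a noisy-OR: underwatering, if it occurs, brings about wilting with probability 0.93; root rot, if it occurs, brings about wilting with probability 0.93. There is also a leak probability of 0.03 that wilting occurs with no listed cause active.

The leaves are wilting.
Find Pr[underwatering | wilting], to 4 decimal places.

Under noisy-OR, P(wilting | causes) = 1 − (1−0.03)·∏(1−qᵢ) over the active causes.
Weight on underwatering=true, given the evidence: 0.121639 + 0.019407 = 0.141046
The normalizing constant is 0.03×0.85×0.87 + 0.9321×0.85×0.13 + 0.9321×0.15×0.87 + 0.995247×0.15×0.13 = 0.266228
Posterior = 0.141046 / 0.266228 ≈ 0.5298

Pr[underwatering | wilting] ≈ 0.5298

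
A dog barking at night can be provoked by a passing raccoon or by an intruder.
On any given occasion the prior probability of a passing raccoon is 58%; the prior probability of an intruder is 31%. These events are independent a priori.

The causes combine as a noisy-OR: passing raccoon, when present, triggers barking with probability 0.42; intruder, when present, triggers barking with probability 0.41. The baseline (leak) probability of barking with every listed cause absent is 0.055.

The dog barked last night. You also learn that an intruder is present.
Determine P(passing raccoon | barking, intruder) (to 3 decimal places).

P(passing raccoon | barking, intruder) ≈ 0.679

Under noisy-OR, P(barking | causes) = 1 − (1−0.055)·∏(1−qᵢ) over the active causes.
P(barking | intruder) = 0.44245·0.42 + 0.676621·0.58 = 0.185829 + 0.392440 = 0.578269
Restricting to configurations with passing raccoon present: 0.676621·0.58 = 0.392440.
So P(passing raccoon | barking, intruder) = 0.392440/0.578269 ≈ 0.679.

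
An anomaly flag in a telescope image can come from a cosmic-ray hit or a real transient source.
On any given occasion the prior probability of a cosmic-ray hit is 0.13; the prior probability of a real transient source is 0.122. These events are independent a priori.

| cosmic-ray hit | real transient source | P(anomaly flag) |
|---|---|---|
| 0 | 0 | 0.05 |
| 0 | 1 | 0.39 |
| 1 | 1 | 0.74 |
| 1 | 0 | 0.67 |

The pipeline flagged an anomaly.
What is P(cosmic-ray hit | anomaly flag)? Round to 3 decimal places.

P(cosmic-ray hit | anomaly flag) ≈ 0.526

Sum P(anomaly flag|·) weighted by the priors over the 4 (cosmic-ray hit, real transient source) configurations:
  P(anomaly flag) = 0.05·0.87·0.878 + 0.39·0.87·0.122 + 0.67·0.13·0.878 + 0.74·0.13·0.122
        = 0.038193 + 0.041395 + 0.076474 + 0.011736 = 0.167798
Configurations with cosmic-ray hit contribute 0.088210, so
  P(cosmic-ray hit | anomaly flag) = 0.088210 / 0.167798 ≈ 0.526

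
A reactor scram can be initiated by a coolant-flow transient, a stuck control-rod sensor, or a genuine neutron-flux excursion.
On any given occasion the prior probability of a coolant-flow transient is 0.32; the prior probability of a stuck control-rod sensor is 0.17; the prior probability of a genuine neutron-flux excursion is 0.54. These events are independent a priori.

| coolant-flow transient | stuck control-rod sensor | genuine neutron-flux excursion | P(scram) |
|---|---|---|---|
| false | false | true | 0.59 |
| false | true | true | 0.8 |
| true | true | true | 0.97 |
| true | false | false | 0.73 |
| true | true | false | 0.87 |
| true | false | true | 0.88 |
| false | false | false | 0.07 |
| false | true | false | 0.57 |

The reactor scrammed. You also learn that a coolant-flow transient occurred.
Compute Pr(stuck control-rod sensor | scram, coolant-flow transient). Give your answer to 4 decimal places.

For the numerator, keep only stuck control-rod sensor=true terms: 0.068034 + 0.089046 = 0.157080
The normalizing constant is 0.73·0.83·0.46 + 0.88·0.83·0.54 + 0.87·0.17·0.46 + 0.97·0.17·0.54 = 0.830210
P(stuck control-rod sensor | scram, coolant-flow transient) = 0.157080/0.830210 ≈ 0.1892

Pr(stuck control-rod sensor | scram, coolant-flow transient) ≈ 0.1892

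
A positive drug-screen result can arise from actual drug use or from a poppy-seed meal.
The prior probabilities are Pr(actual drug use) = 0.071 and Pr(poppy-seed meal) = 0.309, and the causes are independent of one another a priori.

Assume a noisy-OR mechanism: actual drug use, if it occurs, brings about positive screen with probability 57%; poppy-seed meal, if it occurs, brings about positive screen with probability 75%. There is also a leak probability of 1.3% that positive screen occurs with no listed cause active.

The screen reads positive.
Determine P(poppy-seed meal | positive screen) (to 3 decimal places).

P(poppy-seed meal | positive screen) ≈ 0.866

Under noisy-OR, P(positive screen | causes) = 1 − (1−0.013)·∏(1−qᵢ) over the active causes.
Sum P(positive screen|·) weighted by the priors over the 4 (actual drug use, poppy-seed meal) configurations:
  P(positive screen) = 0.013×0.929×0.691 + 0.75325×0.929×0.309 + 0.57559×0.071×0.691 + 0.893898×0.071×0.309
        = 0.008345 + 0.216229 + 0.028239 + 0.019611 = 0.272424
The terms with poppy-seed meal present sum to 0.235840, so
  P(poppy-seed meal | positive screen) = 0.235840 / 0.272424 ≈ 0.866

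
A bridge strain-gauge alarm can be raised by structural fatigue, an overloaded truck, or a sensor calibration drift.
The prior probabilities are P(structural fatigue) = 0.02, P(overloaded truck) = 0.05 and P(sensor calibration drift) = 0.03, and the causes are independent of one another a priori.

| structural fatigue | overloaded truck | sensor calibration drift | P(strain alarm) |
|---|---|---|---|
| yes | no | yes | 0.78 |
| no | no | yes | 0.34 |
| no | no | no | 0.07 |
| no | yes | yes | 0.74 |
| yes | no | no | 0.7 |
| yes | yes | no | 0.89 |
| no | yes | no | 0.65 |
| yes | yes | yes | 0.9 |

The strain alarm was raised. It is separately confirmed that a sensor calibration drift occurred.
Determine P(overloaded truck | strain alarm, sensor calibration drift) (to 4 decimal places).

P(overloaded truck | strain alarm, sensor calibration drift) ≈ 0.1008

Numerator (weight on configurations with overloaded truck): 0.036260 + 0.000900 = 0.037160
Normalizer over all consistent configurations: 0.34*0.98*0.95 + 0.74*0.98*0.05 + 0.78*0.02*0.95 + 0.9*0.02*0.05 = 0.368520
Posterior = 0.037160 / 0.368520 ≈ 0.1008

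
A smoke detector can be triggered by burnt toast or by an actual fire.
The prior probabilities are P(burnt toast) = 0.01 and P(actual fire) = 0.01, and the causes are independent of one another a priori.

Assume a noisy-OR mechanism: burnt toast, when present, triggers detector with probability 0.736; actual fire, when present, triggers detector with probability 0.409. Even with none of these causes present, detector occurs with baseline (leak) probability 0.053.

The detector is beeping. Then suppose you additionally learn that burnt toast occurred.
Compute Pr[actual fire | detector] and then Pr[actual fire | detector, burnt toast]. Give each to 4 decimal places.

Pr[actual fire | detector] ≈ 0.0696; Pr[actual fire | detector, burnt toast] ≈ 0.0113

Under noisy-OR, P(detector | causes) = 1 − (1−0.053)·∏(1−qᵢ) over the active causes.
Weight on actual fire=true, given the evidence: 0.004359 + 0.000085 = 0.004444
Normalizer over all consistent configurations: 0.053*0.99*0.99 + 0.440323*0.99*0.01 + 0.749992*0.01*0.99 + 0.852245*0.01*0.01 = 0.063814
Posterior = 0.004444 / 0.063814 ≈ 0.0696

Now also conditioning on burnt toast=true:
Numerator (weight on configurations with actual fire): 0.852245·0.01 = 0.008522
The normalizing constant is 0.749992·0.99 + 0.852245·0.01 = 0.751014
Posterior = 0.008522 / 0.751014 ≈ 0.0113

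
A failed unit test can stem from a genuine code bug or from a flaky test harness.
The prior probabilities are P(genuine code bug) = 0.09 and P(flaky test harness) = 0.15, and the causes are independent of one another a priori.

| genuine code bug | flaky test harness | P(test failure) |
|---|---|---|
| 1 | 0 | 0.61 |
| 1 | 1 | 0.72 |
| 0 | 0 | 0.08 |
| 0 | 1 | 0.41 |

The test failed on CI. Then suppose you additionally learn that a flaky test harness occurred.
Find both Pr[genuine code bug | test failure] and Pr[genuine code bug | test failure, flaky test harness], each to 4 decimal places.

P(test failure) = 0.08×0.91×0.85 + 0.41×0.91×0.15 + 0.61×0.09×0.85 + 0.72×0.09×0.15 = 0.061880 + 0.055965 + 0.046665 + 0.009720 = 0.174230
The genuine code bug-present share is 0.046665 + 0.009720 = 0.056385.
P(genuine code bug | test failure) = 0.056385 / 0.174230 ≈ 0.3236

With the extra evidence:
P(test failure | flaky test harness) = 0.41×0.91 + 0.72×0.09 = 0.373100 + 0.064800 = 0.437900
The genuine code bug-present share is 0.72×0.09 = 0.064800.
P(genuine code bug | test failure, flaky test harness) = 0.064800 / 0.437900 ≈ 0.1480

Pr[genuine code bug | test failure] ≈ 0.3236; Pr[genuine code bug | test failure, flaky test harness] ≈ 0.1480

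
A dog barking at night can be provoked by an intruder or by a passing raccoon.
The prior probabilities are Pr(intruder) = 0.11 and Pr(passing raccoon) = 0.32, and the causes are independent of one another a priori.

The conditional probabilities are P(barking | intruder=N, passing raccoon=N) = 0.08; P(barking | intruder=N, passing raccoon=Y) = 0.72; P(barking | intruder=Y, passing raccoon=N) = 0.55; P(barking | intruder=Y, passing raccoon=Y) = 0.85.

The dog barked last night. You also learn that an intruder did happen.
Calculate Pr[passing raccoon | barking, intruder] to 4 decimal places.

For the numerator, keep only passing raccoon=true terms: 0.85·0.32 = 0.272000
Denominator P(barking | intruder): 0.55·0.68 + 0.85·0.32 = 0.646000
P(passing raccoon | barking, intruder) = 0.272000/0.646000 ≈ 0.4211

Pr[passing raccoon | barking, intruder] ≈ 0.4211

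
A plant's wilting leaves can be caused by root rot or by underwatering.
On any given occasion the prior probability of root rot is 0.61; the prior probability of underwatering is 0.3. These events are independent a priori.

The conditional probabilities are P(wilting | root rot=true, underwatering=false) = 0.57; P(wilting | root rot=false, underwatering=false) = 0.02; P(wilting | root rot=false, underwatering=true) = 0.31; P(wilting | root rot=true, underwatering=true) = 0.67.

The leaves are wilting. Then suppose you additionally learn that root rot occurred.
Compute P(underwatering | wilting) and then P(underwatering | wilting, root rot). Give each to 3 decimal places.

P(underwatering | wilting) ≈ 0.390; P(underwatering | wilting, root rot) ≈ 0.335

By total probability over the 4 (root rot, underwatering) configurations:
  P(wilting) = 0.02×0.39×0.7 + 0.31×0.39×0.3 + 0.57×0.61×0.7 + 0.67×0.61×0.3
        = 0.005460 + 0.036270 + 0.243390 + 0.122610 = 0.407730
Keeping only the underwatering-present terms gives 0.158880, so
  P(underwatering | wilting) = 0.158880 / 0.407730 ≈ 0.390

Now also conditioning on root rot=true:
Numerator (weight on configurations with underwatering): 0.67*0.3 = 0.201000
Normalizer over all consistent configurations: 0.57*0.7 + 0.67*0.3 = 0.600000
Posterior = 0.201000 / 0.600000 ≈ 0.335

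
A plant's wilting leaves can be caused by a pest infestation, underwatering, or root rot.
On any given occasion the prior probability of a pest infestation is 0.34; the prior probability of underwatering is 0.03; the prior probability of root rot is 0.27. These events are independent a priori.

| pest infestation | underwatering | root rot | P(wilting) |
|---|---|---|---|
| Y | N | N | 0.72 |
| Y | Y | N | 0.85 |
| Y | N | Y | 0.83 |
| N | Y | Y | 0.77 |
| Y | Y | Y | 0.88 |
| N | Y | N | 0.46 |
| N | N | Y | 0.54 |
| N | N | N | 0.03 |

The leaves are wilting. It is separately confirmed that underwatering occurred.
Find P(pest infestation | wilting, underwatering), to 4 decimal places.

P(wilting | underwatering) = 0.46·0.66·0.73 + 0.77·0.66·0.27 + 0.85·0.34·0.73 + 0.88·0.34·0.27 = 0.221628 + 0.137214 + 0.210970 + 0.080784 = 0.650596
Restricting to configurations with pest infestation present: 0.210970 + 0.080784 = 0.291754.
So P(pest infestation | wilting, underwatering) = 0.291754/0.650596 ≈ 0.4484.

P(pest infestation | wilting, underwatering) ≈ 0.4484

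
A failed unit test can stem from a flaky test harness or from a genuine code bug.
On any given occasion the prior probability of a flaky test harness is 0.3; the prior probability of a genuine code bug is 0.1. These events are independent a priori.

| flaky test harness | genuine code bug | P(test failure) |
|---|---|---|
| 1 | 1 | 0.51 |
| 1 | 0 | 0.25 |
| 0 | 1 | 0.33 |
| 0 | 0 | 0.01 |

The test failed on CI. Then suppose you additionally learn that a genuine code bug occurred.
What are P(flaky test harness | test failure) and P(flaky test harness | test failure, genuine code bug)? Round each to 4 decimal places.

Weight on flaky test harness=true, given the evidence: 0.067500 + 0.015300 = 0.082800
Normalizer over all consistent configurations: 0.01·0.7·0.9 + 0.33·0.7·0.1 + 0.25·0.3·0.9 + 0.51·0.3·0.1 = 0.112200
P(flaky test harness | test failure) = 0.082800/0.112200 ≈ 0.7380

With the extra evidence:
P(test failure | genuine code bug) = 0.33×0.7 + 0.51×0.3 = 0.231000 + 0.153000 = 0.384000
The flaky test harness-present share is 0.51×0.3 = 0.153000.
So P(flaky test harness | test failure, genuine code bug) = 0.153000/0.384000 ≈ 0.3984.
This is intercausal reasoning (explaining away): once genuine code bug accounts for the test failure, flaky test harness becomes less likely.

P(flaky test harness | test failure) ≈ 0.7380; P(flaky test harness | test failure, genuine code bug) ≈ 0.3984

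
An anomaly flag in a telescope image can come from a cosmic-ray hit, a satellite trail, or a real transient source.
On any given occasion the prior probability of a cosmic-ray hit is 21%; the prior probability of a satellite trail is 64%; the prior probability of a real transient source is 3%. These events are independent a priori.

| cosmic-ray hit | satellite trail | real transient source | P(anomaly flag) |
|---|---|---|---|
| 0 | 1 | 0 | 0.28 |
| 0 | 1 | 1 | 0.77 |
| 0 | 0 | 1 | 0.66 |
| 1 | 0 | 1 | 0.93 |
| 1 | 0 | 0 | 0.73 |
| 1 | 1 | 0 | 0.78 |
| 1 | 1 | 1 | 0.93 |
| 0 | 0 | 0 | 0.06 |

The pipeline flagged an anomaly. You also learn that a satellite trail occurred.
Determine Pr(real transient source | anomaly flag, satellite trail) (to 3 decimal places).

Weight on real transient source=true, given the evidence: 0.018249 + 0.005859 = 0.024108
The normalizing constant is 0.28*0.79*0.97 + 0.77*0.79*0.03 + 0.78*0.21*0.97 + 0.93*0.21*0.03 = 0.397558
P(real transient source | anomaly flag, satellite trail) = 0.024108/0.397558 ≈ 0.061

Pr(real transient source | anomaly flag, satellite trail) ≈ 0.061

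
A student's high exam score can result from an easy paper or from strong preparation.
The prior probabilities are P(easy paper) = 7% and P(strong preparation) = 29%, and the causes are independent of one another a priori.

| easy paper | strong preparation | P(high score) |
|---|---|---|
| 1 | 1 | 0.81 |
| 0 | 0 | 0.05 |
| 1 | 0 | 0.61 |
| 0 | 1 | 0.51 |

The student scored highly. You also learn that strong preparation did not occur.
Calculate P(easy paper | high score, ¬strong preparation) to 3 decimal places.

Numerator (weight on configurations with easy paper): 0.61·0.07 = 0.042700
The normalizing constant is 0.05·0.93 + 0.61·0.07 = 0.089200
P(easy paper | high score, ¬strong preparation) = 0.042700/0.089200 ≈ 0.479

P(easy paper | high score, ¬strong preparation) ≈ 0.479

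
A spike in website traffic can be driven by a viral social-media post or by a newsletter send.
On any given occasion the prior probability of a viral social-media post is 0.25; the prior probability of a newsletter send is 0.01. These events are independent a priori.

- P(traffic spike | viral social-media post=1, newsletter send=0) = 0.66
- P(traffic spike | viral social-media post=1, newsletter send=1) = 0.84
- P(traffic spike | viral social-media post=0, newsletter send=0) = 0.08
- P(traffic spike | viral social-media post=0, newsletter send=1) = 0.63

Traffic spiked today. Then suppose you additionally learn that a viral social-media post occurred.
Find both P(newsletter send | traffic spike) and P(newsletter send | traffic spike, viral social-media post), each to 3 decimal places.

P(newsletter send | traffic spike) ≈ 0.030; P(newsletter send | traffic spike, viral social-media post) ≈ 0.013

Enumerate the 4 (viral social-media post, newsletter send) configurations and weight by the priors:
  P(traffic spike) = 0.08·0.75·0.99 + 0.63·0.75·0.01 + 0.66·0.25·0.99 + 0.84·0.25·0.01
        = 0.059400 + 0.004725 + 0.163350 + 0.002100 = 0.229575
Keeping only the newsletter send-present terms gives 0.006825, so
  P(newsletter send | traffic spike) = 0.006825 / 0.229575 ≈ 0.030

With the extra evidence:
Numerator (weight on configurations with newsletter send): 0.84·0.01 = 0.008400
Denominator P(traffic spike | viral social-media post): 0.66·0.99 + 0.84·0.01 = 0.661800
P(newsletter send | traffic spike, viral social-media post) = 0.008400/0.661800 ≈ 0.013
— viral social-media post explains away the evidence for newsletter send.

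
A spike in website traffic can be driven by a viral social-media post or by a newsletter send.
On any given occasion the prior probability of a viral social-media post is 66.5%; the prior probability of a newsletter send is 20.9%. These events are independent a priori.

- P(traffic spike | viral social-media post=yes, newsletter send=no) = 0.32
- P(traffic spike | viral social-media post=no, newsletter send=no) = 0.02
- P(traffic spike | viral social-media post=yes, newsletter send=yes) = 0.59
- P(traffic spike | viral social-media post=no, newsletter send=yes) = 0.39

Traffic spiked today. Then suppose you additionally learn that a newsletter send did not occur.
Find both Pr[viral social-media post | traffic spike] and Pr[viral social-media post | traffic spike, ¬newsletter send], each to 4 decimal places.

Pr[viral social-media post | traffic spike] ≈ 0.8848; Pr[viral social-media post | traffic spike, ¬newsletter send] ≈ 0.9695

P(traffic spike) = 0.02×0.335×0.791 + 0.39×0.335×0.209 + 0.32×0.665×0.791 + 0.59×0.665×0.209 = 0.005300 + 0.027306 + 0.168325 + 0.082001 = 0.282932
Restricting to configurations with viral social-media post present: 0.168325 + 0.082001 = 0.250326.
So P(viral social-media post | traffic spike) = 0.250326/0.282932 ≈ 0.8848.

Now condition on the additional information:
By total probability over both values of viral social-media post:
  P(traffic spike | ¬newsletter send) = 0.02*0.335 + 0.32*0.665
        = 0.006700 + 0.212800 = 0.219500
Configurations with viral social-media post contribute 0.212800, so
  P(viral social-media post | traffic spike, ¬newsletter send) = 0.212800 / 0.219500 ≈ 0.9695
With newsletter send excluded, viral social-media post must carry more of the explanatory weight for the traffic spike.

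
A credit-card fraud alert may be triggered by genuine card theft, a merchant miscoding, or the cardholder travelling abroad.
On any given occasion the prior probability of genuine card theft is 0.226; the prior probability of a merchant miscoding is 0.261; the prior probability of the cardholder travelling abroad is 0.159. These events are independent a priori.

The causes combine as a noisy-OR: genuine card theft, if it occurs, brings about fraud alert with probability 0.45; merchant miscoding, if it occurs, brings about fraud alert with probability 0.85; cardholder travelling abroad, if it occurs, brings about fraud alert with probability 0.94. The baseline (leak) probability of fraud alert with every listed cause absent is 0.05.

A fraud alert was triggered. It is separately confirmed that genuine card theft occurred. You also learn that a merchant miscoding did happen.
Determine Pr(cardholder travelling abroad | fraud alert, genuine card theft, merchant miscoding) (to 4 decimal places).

Under noisy-OR, P(fraud alert | causes) = 1 − (1−0.05)·∏(1−qᵢ) over the active causes.
Weight on cardholder travelling abroad=true, given the evidence: 0.995297*0.159 = 0.158252
The normalizing constant is 0.921625*0.841 + 0.995297*0.159 = 0.933339
P(cardholder travelling abroad | fraud alert, genuine card theft, merchant miscoding) = 0.158252/0.933339 ≈ 0.1696

Pr(cardholder travelling abroad | fraud alert, genuine card theft, merchant miscoding) ≈ 0.1696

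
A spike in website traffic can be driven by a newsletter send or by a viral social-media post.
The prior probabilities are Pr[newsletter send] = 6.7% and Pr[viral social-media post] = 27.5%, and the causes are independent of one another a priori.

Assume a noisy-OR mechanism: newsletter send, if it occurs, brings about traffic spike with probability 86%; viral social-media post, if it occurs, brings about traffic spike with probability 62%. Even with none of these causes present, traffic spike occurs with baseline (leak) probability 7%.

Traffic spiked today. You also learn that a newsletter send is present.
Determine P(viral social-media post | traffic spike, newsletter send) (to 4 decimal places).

Under noisy-OR, P(traffic spike | causes) = 1 − (1−0.07)·∏(1−qᵢ) over the active causes.
Enumerate both values of viral social-media post and weight by the priors:
  P(traffic spike | newsletter send) = 0.8698*0.725 + 0.950524*0.275
        = 0.630605 + 0.261394 = 0.891999
Keeping only the viral social-media post-present terms gives 0.261394, so
  P(viral social-media post | traffic spike, newsletter send) = 0.261394 / 0.891999 ≈ 0.2930

P(viral social-media post | traffic spike, newsletter send) ≈ 0.2930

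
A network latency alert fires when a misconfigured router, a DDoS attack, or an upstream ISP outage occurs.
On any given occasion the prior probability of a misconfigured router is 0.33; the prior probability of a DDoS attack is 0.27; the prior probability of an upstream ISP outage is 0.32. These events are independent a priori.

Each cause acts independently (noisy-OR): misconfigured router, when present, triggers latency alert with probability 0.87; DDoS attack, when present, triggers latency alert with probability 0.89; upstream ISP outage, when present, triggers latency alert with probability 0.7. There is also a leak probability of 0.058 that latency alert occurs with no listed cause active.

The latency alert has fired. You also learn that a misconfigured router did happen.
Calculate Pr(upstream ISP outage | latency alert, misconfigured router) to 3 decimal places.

Under noisy-OR, P(latency alert | causes) = 1 − (1−0.058)·∏(1−qᵢ) over the active causes.
P(latency alert | misconfigured router) = 0.87754·0.73·0.68 + 0.963262·0.73·0.32 + 0.986529·0.27·0.68 + 0.995959·0.27·0.32 = 0.435611 + 0.225018 + 0.181127 + 0.086051 = 0.927807
The upstream ISP outage-present share is 0.225018 + 0.086051 = 0.311069.
So P(upstream ISP outage | latency alert, misconfigured router) = 0.311069/0.927807 ≈ 0.335.

Pr(upstream ISP outage | latency alert, misconfigured router) ≈ 0.335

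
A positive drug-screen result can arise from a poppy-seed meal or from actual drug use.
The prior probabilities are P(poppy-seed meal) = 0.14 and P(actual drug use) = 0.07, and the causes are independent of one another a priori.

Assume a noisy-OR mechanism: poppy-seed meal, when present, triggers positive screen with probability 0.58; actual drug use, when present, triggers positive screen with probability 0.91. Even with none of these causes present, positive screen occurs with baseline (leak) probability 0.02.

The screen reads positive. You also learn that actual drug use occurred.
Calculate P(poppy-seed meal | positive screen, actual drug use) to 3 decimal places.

Under noisy-OR, P(positive screen | causes) = 1 − (1−0.02)·∏(1−qᵢ) over the active causes.
For the numerator, keep only poppy-seed meal=true terms: 0.962956·0.14 = 0.134814
The normalizing constant is 0.9118·0.86 + 0.962956·0.14 = 0.918962
Posterior = 0.134814 / 0.918962 ≈ 0.147

P(poppy-seed meal | positive screen, actual drug use) ≈ 0.147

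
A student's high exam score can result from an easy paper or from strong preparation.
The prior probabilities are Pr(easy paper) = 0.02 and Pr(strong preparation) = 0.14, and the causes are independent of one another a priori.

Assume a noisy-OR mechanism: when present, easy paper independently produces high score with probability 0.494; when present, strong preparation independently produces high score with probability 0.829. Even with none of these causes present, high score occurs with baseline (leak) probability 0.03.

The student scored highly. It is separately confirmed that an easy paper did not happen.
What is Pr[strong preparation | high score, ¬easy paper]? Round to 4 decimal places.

Pr[strong preparation | high score, ¬easy paper] ≈ 0.8190

Under noisy-OR, P(high score | causes) = 1 − (1−0.03)·∏(1−qᵢ) over the active causes.
P(high score | ¬easy paper) = 0.03·0.86 + 0.83413·0.14 = 0.025800 + 0.116778 = 0.142578
Restricting to configurations with strong preparation present: 0.83413·0.14 = 0.116778.
P(strong preparation | high score, ¬easy paper) = 0.116778 / 0.142578 ≈ 0.8190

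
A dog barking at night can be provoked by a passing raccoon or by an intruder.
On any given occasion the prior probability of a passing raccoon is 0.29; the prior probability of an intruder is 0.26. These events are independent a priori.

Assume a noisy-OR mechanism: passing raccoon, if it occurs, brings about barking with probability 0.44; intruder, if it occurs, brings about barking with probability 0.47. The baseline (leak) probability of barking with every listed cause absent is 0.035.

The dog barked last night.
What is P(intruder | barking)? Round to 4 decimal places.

Under noisy-OR, P(barking | causes) = 1 − (1−0.035)·∏(1−qᵢ) over the active causes.
P(barking) = 0.035·0.71·0.74 + 0.48855·0.71·0.26 + 0.4596·0.29·0.74 + 0.713588·0.29·0.26 = 0.018389 + 0.090186 + 0.098630 + 0.053805 = 0.261010
Restricting to configurations with intruder present: 0.090186 + 0.053805 = 0.143991.
Hence the posterior is 0.143991/0.261010 ≈ 0.5517.

P(intruder | barking) ≈ 0.5517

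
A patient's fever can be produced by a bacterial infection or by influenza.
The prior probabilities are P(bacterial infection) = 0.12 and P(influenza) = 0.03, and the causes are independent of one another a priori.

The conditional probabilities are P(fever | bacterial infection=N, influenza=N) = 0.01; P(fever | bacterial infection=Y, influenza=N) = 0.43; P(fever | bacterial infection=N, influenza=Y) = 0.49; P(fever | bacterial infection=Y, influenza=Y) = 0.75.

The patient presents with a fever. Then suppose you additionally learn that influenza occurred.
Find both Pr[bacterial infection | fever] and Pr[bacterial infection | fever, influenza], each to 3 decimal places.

For the numerator, keep only bacterial infection=true terms: 0.050052 + 0.002700 = 0.052752
The normalizing constant is 0.01·0.88·0.97 + 0.49·0.88·0.03 + 0.43·0.12·0.97 + 0.75·0.12·0.03 = 0.074224
Posterior = 0.052752 / 0.074224 ≈ 0.711

With the extra evidence:
P(fever | influenza) = 0.49*0.88 + 0.75*0.12 = 0.431200 + 0.090000 = 0.521200
Of this, 0.090000 comes from 0.75*0.12 (the bacterial infection=true cases).
Hence the posterior is 0.090000/0.521200 ≈ 0.173.
This is intercausal reasoning (explaining away): once influenza accounts for the fever, bacterial infection becomes less likely.

Pr[bacterial infection | fever] ≈ 0.711; Pr[bacterial infection | fever, influenza] ≈ 0.173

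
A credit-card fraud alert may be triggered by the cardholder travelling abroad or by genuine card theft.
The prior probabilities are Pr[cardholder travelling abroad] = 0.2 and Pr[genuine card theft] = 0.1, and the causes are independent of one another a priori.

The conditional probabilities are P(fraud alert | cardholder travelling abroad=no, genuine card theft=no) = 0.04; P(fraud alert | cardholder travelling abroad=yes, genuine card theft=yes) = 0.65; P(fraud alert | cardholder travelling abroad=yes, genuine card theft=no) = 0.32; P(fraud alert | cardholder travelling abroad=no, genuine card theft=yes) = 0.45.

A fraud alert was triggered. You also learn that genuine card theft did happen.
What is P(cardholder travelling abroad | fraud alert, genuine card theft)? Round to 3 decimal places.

P(cardholder travelling abroad | fraud alert, genuine card theft) ≈ 0.265

Numerator (weight on configurations with cardholder travelling abroad): 0.65·0.2 = 0.130000
The normalizing constant is 0.45·0.8 + 0.65·0.2 = 0.490000
Posterior = 0.130000 / 0.490000 ≈ 0.265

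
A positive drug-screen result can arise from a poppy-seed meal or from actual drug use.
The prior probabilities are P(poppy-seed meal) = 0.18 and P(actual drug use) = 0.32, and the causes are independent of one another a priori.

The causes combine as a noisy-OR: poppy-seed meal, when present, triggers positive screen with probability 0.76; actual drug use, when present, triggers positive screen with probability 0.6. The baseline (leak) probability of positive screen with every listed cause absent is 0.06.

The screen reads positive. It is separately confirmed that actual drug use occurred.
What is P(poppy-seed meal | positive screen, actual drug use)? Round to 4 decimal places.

Under noisy-OR, P(positive screen | causes) = 1 − (1−0.06)·∏(1−qᵢ) over the active causes.
By total probability over both values of poppy-seed meal:
  P(positive screen | actual drug use) = 0.624×0.82 + 0.90976×0.18
        = 0.511680 + 0.163757 = 0.675437
Keeping only the poppy-seed meal-present terms gives 0.163757, so
  P(poppy-seed meal | positive screen, actual drug use) = 0.163757 / 0.675437 ≈ 0.2424

P(poppy-seed meal | positive screen, actual drug use) ≈ 0.2424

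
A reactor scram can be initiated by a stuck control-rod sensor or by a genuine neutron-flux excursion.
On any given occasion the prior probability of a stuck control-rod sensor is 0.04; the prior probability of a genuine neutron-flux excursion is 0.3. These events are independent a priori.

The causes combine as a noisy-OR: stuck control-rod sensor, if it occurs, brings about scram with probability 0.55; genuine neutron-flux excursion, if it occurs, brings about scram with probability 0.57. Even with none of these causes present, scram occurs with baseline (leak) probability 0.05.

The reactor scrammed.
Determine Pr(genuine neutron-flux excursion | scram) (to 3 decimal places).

Under noisy-OR, P(scram | causes) = 1 − (1−0.05)·∏(1−qᵢ) over the active causes.
Numerator (weight on configurations with genuine neutron-flux excursion): 0.170352 + 0.009794 = 0.180146
Normalizer over all consistent configurations: 0.05*0.96*0.7 + 0.5915*0.96*0.3 + 0.5725*0.04*0.7 + 0.816175*0.04*0.3 = 0.229776
P(genuine neutron-flux excursion | scram) = 0.180146/0.229776 ≈ 0.784

Pr(genuine neutron-flux excursion | scram) ≈ 0.784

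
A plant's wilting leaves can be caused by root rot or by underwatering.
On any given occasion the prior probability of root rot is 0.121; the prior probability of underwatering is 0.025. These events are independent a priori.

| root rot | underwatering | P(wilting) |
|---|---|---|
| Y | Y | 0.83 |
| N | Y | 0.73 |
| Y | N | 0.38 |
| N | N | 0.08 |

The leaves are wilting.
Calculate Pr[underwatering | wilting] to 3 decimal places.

P(wilting) = 0.08*0.879*0.975 + 0.73*0.879*0.025 + 0.38*0.121*0.975 + 0.83*0.121*0.025 = 0.068562 + 0.016042 + 0.044831 + 0.002511 = 0.131946
Restricting to configurations with underwatering present: 0.016042 + 0.002511 = 0.018553.
P(underwatering | wilting) = 0.018553 / 0.131946 ≈ 0.141

Pr[underwatering | wilting] ≈ 0.141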